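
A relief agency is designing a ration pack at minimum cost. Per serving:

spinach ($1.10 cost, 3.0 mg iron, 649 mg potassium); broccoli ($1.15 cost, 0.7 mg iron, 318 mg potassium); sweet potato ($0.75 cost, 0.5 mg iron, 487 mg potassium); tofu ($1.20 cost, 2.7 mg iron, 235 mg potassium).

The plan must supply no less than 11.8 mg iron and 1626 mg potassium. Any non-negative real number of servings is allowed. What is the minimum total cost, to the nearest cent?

For a min-cost LP with two ≥-constraints, a basic feasible solution has at most two positive variables.
spinach only: max(11.8/3.0, 1626/649) = 3.933 servings → $4.33.
broccoli only: max(11.8/0.7, 1626/318) = 16.86 servings → $19.39.
sweet potato only: max(11.8/0.5, 1626/487) = 23.6 servings → $17.70.
tofu only: max(11.8/2.7, 1626/235) = 6.919 servings → $8.30.
spinach + broccoli: intersection lies outside the first quadrant.
spinach + sweet potato: the both-tight solution has a negative serving — not a feasible corner.
spinach + tofu with both tight: 1.544 servings and 2.655 servings → $4.88.
broccoli + sweet potato with both targets exact would need a negative amount; discard.
broccoli + tofu with both tight: 2.33 servings and 3.766 servings → $7.20.
sweet potato + tofu with both tight: 1.351 servings and 4.12 servings → $5.96.
Cheapest feasible corner: $4.33.

$4.33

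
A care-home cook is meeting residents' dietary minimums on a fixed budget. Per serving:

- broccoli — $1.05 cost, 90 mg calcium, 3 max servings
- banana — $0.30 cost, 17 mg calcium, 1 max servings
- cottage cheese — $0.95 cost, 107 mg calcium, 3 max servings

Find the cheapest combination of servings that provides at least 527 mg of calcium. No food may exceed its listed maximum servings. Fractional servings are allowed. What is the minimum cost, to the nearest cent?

Cost per mg of calcium: cottage cheese $0.0089, broccoli $0.0117, banana $0.0176.
Take 3 servings of cottage cheese: +321.0 mg calcium for $2.85 (total $2.85, still need 206.0 mg).
Take 2.289 servings of broccoli: +206.0 mg calcium for $2.40 (total $5.25, still need 0.0 mg).
Filling from the cheapest source first is optimal under one linear minimum: $5.25.

$5.25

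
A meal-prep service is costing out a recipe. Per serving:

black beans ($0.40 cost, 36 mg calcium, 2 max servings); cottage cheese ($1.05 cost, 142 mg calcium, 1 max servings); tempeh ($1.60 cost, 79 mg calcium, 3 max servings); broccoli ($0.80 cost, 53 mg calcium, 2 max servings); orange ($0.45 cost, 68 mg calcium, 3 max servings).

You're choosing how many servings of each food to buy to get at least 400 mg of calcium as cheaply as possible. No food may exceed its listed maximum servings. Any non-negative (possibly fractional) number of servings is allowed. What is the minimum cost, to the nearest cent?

$3.00

Cost per mg of calcium: orange $0.0066, cottage cheese $0.0074, black beans $0.0111, broccoli $0.0151, tempeh $0.0203.
Take 3 servings of orange: +204.0 mg calcium for $1.35 (total $1.35, still need 196.0 mg).
Take 1 serving of cottage cheese: +142.0 mg calcium for $1.05 (total $2.40, still need 54.0 mg).
Take 1.5 servings of black beans: +54.0 mg calcium for $0.60 (total $3.00, still need 0.0 mg).
Filling from the cheapest source first is optimal under one linear minimum: $3.00.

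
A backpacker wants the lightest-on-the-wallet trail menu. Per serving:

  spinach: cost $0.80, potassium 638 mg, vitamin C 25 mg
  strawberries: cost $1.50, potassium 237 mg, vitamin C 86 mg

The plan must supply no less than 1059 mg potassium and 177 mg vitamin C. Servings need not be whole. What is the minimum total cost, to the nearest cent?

With two linear requirements the optimum uses one or two foods; enumerate the corners.
spinach only: max(1059/638, 177/25) = 7.08 servings → $5.66.
strawberries only: max(1059/237, 177/86) = 4.468 servings → $6.70.
spinach + strawberries with both tight: 1.004 servings and 1.766 servings → $3.45.
Cheapest feasible corner: $3.45.

$3.45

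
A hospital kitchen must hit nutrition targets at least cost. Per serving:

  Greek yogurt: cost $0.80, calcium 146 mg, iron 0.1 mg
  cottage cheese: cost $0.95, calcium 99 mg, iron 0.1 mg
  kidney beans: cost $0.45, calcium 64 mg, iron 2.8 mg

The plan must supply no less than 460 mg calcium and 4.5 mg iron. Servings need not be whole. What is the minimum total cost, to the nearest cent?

A basic optimal solution has at most two foods positive. Try each food alone and each pair with both targets met exactly.
Greek yogurt only: max(460/146, 4.5/0.1) = 45 servings → $36.00.
cottage cheese only: max(460/99, 4.5/0.1) = 45 servings → $42.75.
kidney beans only: max(460/64, 4.5/2.8) = 7.188 servings → $3.23.
Greek yogurt + cottage cheese: the both-tight solution has a negative serving — not a feasible corner.
Greek yogurt + kidney beans with both tight: 2.485 servings and 1.518 servings → $2.67.
cottage cheese + kidney beans with both tight: 3.693 servings and 1.475 servings → $4.17.
The minimum over all feasible corners is $2.67.

$2.67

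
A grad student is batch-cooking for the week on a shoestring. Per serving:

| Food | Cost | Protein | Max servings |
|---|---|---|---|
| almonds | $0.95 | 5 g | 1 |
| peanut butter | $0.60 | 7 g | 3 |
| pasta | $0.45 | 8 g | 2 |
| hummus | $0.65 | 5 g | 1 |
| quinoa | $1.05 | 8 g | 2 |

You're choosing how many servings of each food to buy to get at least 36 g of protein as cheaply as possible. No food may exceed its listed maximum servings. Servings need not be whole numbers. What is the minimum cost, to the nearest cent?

$2.61

Cost per g of protein: pasta $0.0563, peanut butter $0.0857, hummus $0.1300, quinoa $0.1313, almonds $0.1900.
Take 2 servings of pasta: +16.0 g protein for $0.90 (total $0.90, still need 20.0 g).
Take 2.857 servings of peanut butter: +20.0 g protein for $1.71 (total $2.61, still need 0.0 g).
Filling from the cheapest source first is optimal under one linear minimum: $2.61.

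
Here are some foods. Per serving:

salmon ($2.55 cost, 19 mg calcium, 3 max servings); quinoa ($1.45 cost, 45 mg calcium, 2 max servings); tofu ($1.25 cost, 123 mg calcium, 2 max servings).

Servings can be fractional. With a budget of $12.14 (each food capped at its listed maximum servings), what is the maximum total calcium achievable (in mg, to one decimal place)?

386.2 mg

Calcium per dollar: tofu 98.4, quinoa 31.03, salmon 7.451.
Take 2 servings of tofu: spends $2.50, +246.0 mg calcium (running total 246.0 mg).
Take 2 servings of quinoa: spends $2.90, +90.0 mg calcium (running total 336.0 mg).
Take 2.643 servings of salmon: spends $6.74, +50.2 mg calcium (running total 386.2 mg).
Filling greedily by calcium-per-dollar is optimal for one linear limit, giving 386.2 mg.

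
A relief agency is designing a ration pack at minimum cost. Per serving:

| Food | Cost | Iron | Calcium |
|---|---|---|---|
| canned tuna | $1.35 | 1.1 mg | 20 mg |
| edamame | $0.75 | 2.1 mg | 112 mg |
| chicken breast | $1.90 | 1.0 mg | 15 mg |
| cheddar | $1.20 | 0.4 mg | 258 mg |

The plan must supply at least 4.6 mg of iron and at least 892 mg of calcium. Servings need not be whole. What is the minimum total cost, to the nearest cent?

$4.53

Check every corner: each single food scaled to meet both minima, and each pair solved so both constraints bind.
canned tuna only: max(4.6/1.1, 892/20) = 44.6 servings → $60.21.
edamame only: max(4.6/2.1, 892/112) = 7.964 servings → $5.97.
chicken breast only: max(4.6/1.0, 892/15) = 59.47 servings → $112.99.
cheddar only: max(4.6/0.4, 892/258) = 11.5 servings → $13.80.
canned tuna + edamame: the both-tight solution has a negative serving — not a feasible corner.
canned tuna + chicken breast: the both-tight solution has a negative serving — not a feasible corner.
canned tuna + cheddar with both tight: 3.009 servings and 3.224 servings → $7.93.
edamame + chicken breast: intersection lies outside the first quadrant.
edamame + cheddar with both tight: 1.67 servings and 2.732 servings → $4.53.
chicken breast + cheddar with both tight: 3.294 servings and 3.266 servings → $10.18.
Cheapest feasible corner: $4.53.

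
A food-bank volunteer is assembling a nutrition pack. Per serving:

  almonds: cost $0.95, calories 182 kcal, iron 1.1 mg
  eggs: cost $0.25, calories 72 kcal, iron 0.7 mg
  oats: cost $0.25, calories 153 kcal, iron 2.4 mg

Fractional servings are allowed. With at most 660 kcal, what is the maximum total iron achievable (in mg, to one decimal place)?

Iron per kcal: oats 0.01569, eggs 0.009722, almonds 0.006044.
With no serving limits, spend the whole calories allowance on oats: 660 kcal / 153 kcal × 2.4 mg = 10.4 mg.

10.4 mg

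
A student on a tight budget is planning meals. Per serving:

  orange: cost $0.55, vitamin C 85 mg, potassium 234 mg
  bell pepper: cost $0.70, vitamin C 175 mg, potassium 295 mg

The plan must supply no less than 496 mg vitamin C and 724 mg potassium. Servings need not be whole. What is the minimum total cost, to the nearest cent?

$1.98

At the optimum either one food covers both requirements or two foods hit both targets exactly; no other combination can be cheaper.
orange only: max(496/85, 724/234) = 5.835 servings → $3.21.
bell pepper only: max(496/175, 724/295) = 2.834 servings → $1.98.
orange + bell pepper: the both-tight solution has a negative serving — not a feasible corner.
The minimum over all feasible corners is $1.98.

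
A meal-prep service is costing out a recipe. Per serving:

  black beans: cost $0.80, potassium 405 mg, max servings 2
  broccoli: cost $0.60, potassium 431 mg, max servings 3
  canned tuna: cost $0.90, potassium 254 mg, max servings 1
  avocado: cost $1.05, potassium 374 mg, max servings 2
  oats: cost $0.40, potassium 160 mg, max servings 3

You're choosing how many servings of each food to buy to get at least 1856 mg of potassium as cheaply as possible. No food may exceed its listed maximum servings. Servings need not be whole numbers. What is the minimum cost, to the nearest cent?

Cost per mg of potassium: broccoli $0.0014, black beans $0.0020, oats $0.0025, avocado $0.0028, canned tuna $0.0035.
Take 3 servings of broccoli: +1293.0 mg potassium for $1.80 (total $1.80, still need 563.0 mg).
Take 1.39 servings of black beans: +563.0 mg potassium for $1.11 (total $2.91, still need 0.0 mg).
Greedy by cheapest-per-mg is optimal for a single linear constraint, so the minimum cost is $2.91.

$2.91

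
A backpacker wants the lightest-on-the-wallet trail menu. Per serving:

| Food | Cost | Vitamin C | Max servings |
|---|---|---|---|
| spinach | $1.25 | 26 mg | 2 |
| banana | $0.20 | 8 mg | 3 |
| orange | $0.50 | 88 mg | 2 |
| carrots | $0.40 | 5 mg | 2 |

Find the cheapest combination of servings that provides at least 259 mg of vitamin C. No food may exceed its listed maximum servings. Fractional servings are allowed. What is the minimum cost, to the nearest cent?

$4.66

Cost per mg of vitamin C: orange $0.0057, banana $0.0250, spinach $0.0481, carrots $0.0800.
Take 2 servings of orange: +176.0 mg vitamin C for $1.00 (total $1.00, still need 83.0 mg).
Take 3 servings of banana: +24.0 mg vitamin C for $0.60 (total $1.60, still need 59.0 mg).
Take 2 servings of spinach: +52.0 mg vitamin C for $2.50 (total $4.10, still need 7.0 mg).
Take 1.4 servings of carrots: +7.0 mg vitamin C for $0.56 (total $4.66, still need 0.0 mg).
Greedy by cheapest-per-mg is optimal for a single linear constraint, so the minimum cost is $4.66.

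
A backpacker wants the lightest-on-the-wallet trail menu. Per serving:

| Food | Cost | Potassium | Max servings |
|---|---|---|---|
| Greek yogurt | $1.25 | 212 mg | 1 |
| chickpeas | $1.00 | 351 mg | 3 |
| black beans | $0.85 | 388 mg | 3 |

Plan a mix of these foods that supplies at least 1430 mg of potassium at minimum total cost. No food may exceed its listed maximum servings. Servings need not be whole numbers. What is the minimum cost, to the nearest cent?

Cost per mg of potassium: black beans $0.0022, chickpeas $0.0028, Greek yogurt $0.0059.
Take 3 servings of black beans: +1164.0 mg potassium for $2.55 (total $2.55, still need 266.0 mg).
Take 0.7578 servings of chickpeas: +266.0 mg potassium for $0.76 (total $3.31, still need 0.0 mg).
Filling from the cheapest source first is optimal under one linear minimum: $3.31.

$3.31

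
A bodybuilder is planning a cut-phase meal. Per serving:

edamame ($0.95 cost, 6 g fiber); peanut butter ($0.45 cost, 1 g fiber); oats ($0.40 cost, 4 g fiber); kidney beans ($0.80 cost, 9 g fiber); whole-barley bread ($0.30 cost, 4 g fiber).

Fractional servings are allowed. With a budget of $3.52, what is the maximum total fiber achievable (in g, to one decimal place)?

46.9 g

Fiber per dollar: whole-barley bread 13.33, kidney beans 11.25, oats 10, edamame 6.316, peanut butter 2.222.
With no serving limits, spend the whole cost allowance on whole-barley bread: $3.52 / $0.30 × 4 g = 46.9 g.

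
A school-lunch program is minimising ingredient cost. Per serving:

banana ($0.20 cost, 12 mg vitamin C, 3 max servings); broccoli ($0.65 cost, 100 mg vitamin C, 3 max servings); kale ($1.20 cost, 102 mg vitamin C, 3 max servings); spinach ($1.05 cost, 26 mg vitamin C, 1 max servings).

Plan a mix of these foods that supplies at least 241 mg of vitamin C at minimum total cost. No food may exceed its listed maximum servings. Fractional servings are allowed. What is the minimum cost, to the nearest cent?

Cost per mg of vitamin C: broccoli $0.0065, kale $0.0118, banana $0.0167, spinach $0.0404.
Take 2.41 servings of broccoli: +241.0 mg vitamin C for $1.57 (total $1.57, still need 0.0 mg).
Greedy by cheapest-per-mg is optimal for a single linear constraint, so the minimum cost is $1.57.

$1.57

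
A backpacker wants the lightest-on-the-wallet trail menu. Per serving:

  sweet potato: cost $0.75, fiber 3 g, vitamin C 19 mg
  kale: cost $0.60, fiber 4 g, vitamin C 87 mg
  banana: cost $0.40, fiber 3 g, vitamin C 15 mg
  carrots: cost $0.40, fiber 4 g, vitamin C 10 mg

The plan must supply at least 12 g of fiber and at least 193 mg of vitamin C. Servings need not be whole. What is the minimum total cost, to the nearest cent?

$1.62

sweet potato only: max(12/3, 193/19) = 10.16 servings → $7.62.
kale only: max(12/4, 193/87) = 3 servings → $1.80.
banana only: max(12/3, 193/15) = 12.87 servings → $5.15.
carrots only: max(12/4, 193/10) = 19.3 servings → $7.72.
sweet potato + kale with both tight: 1.47 servings and 1.897 servings → $2.24.
sweet potato + banana: intersection lies outside the first quadrant.
sweet potato + carrots: intersection lies outside the first quadrant.
kale + banana with both tight: 1.985 servings and 1.353 servings → $1.73.
kale + carrots with both tight: 2.117 servings and 0.8831 servings → $1.62.
banana + carrots: the both-tight solution has a negative serving — not a feasible corner.
The minimum over all feasible corners is $1.62.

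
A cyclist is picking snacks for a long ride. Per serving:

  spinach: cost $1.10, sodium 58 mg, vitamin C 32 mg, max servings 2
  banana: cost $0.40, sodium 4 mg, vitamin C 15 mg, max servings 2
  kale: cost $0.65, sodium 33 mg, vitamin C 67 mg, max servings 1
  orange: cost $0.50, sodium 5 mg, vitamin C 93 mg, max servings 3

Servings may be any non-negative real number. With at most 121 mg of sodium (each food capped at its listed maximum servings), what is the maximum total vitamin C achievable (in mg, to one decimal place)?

411.9 mg

Vitamin C per mg sodium: orange 18.6, banana 3.75, kale 2.03, spinach 0.5517.
Take 3 servings of orange: uses 15 mg sodium, +279.0 mg vitamin C (running total 279.0 mg).
Take 2 servings of banana: uses 8 mg sodium, +30.0 mg vitamin C (running total 309.0 mg).
Take 1 serving of kale: uses 33 mg sodium, +67.0 mg vitamin C (running total 376.0 mg).
Take 1.121 servings of spinach: uses 65 mg sodium, +35.9 mg vitamin C (running total 411.9 mg).
Greedy by best ratio exhausts the sodium allowance optimally: 411.9 mg.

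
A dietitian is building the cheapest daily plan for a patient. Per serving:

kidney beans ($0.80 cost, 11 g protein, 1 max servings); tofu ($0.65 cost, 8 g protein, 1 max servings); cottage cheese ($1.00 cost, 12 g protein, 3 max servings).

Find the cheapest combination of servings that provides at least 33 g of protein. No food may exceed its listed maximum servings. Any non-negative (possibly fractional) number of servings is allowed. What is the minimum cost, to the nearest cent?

Cost per g of protein: kidney beans $0.0727, tofu $0.0813, cottage cheese $0.0833.
Take 1 serving of kidney beans: +11.0 g protein for $0.80 (total $0.80, still need 22.0 g).
Take 1 serving of tofu: +8.0 g protein for $0.65 (total $1.45, still need 14.0 g).
Take 1.167 servings of cottage cheese: +14.0 g protein for $1.17 (total $2.62, still need 0.0 g).
Greedy by cheapest-per-g is optimal for a single linear constraint, so the minimum cost is $2.62.

$2.62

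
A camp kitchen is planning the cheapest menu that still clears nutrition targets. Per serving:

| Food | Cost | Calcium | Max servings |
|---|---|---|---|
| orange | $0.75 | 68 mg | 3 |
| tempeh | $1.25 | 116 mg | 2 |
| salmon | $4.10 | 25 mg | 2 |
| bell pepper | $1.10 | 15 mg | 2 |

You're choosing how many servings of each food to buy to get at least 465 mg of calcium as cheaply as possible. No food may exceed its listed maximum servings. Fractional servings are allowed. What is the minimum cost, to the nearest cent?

$6.88

Cost per mg of calcium: tempeh $0.0108, orange $0.0110, bell pepper $0.0733, salmon $0.1640.
Take 2 servings of tempeh: +232.0 mg calcium for $2.50 (total $2.50, still need 233.0 mg).
Take 3 servings of orange: +204.0 mg calcium for $2.25 (total $4.75, still need 29.0 mg).
Take 1.933 servings of bell pepper: +29.0 mg calcium for $2.13 (total $6.88, still need 0.0 mg).
Greedy by cheapest-per-mg is optimal for a single linear constraint, so the minimum cost is $6.88.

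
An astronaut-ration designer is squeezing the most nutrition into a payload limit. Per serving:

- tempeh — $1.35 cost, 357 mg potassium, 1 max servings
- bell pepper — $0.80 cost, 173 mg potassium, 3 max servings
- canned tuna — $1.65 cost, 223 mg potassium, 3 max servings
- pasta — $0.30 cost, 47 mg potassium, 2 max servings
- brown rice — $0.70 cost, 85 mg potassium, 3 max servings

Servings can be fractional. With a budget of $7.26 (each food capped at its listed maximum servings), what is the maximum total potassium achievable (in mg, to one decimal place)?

1363.3 mg

Potassium per dollar: tempeh 264.4, bell pepper 216.2, pasta 156.7, canned tuna 135.2, brown rice 121.4.
Take 1 serving of tempeh: spends $1.35, +357.0 mg potassium (running total 357.0 mg).
Take 3 servings of bell pepper: spends $2.40, +519.0 mg potassium (running total 876.0 mg).
Take 2 servings of pasta: spends $0.60, +94.0 mg potassium (running total 970.0 mg).
Take 1.764 servings of canned tuna: spends $2.91, +393.3 mg potassium (running total 1363.3 mg).
Greedy by best ratio exhausts the cost allowance optimally: 1363.3 mg.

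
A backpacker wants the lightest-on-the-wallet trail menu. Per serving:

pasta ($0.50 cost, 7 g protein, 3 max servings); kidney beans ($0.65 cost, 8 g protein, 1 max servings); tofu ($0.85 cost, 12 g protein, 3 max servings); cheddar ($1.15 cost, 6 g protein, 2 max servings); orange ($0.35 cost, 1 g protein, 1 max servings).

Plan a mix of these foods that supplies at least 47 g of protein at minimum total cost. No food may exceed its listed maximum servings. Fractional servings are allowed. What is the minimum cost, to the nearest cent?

$3.34

Cost per g of protein: tofu $0.0708, pasta $0.0714, kidney beans $0.0813, cheddar $0.1917, orange $0.3500.
Take 3 servings of tofu: +36.0 g protein for $2.55 (total $2.55, still need 11.0 g).
Take 1.571 servings of pasta: +11.0 g protein for $0.79 (total $3.34, still need 0.0 g).
Filling from the cheapest source first is optimal under one linear minimum: $3.34.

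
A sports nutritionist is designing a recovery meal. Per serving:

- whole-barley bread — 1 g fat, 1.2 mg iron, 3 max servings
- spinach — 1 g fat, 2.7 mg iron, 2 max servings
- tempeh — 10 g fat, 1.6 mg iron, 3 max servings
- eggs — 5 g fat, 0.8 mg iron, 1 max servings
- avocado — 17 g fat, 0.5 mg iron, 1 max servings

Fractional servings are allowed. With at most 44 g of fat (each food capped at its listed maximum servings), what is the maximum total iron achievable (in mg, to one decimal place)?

14.7 mg

Iron per g fat: spinach 2.7, whole-barley bread 1.2, tempeh 0.16, eggs 0.16, avocado 0.02941.
Take 2 servings of spinach: uses 2 g fat, +5.4 mg iron (running total 5.4 mg).
Take 3 servings of whole-barley bread: uses 3 g fat, +3.6 mg iron (running total 9.0 mg).
Take 3 servings of tempeh: uses 30 g fat, +4.8 mg iron (running total 13.8 mg).
Take 1 serving of eggs: uses 5 g fat, +0.8 mg iron (running total 14.6 mg).
Take 0.2353 servings of avocado: uses 4 g fat, +0.1 mg iron (running total 14.7 mg).
Greedy by best ratio exhausts the fat allowance optimally: 14.7 mg.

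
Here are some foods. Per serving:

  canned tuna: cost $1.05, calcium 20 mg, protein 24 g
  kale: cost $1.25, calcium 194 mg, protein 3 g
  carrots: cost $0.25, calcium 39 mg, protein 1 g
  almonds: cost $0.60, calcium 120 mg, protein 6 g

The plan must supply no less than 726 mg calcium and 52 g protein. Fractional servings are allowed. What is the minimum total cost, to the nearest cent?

$4.28

canned tuna only: max(726/20, 52/24) = 36.3 servings → $38.12.
kale only: max(726/194, 52/3) = 17.33 servings → $21.67.
carrots only: max(726/39, 52/1) = 52 servings → $13.00.
almonds only: max(726/120, 52/6) = 8.667 servings → $5.20.
canned tuna + kale with both tight: 1.721 servings and 3.565 servings → $6.26.
canned tuna + carrots with both tight: 1.421 servings and 17.89 servings → $5.96.
canned tuna + almonds with both tight: 0.6826 servings and 5.936 servings → $4.28.
kale + carrots: the both-tight solution has a negative serving — not a feasible corner.
kale + almonds: intersection lies outside the first quadrant.
carrots + almonds: intersection lies outside the first quadrant.
The minimum over all feasible corners is $4.28.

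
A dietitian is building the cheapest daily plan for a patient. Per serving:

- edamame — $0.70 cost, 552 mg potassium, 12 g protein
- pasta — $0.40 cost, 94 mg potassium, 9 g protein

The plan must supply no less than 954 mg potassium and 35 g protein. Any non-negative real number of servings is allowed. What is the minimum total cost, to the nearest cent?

A basic optimal solution has at most two foods positive. Try each food alone and each pair with both targets met exactly.
edamame only: max(954/552, 35/12) = 2.917 servings → $2.04.
pasta only: max(954/94, 35/9) = 10.15 servings → $4.06.
edamame + pasta with both tight: 1.379 servings and 2.05 servings → $1.79.
So the least-cost plan costs $1.79.

$1.79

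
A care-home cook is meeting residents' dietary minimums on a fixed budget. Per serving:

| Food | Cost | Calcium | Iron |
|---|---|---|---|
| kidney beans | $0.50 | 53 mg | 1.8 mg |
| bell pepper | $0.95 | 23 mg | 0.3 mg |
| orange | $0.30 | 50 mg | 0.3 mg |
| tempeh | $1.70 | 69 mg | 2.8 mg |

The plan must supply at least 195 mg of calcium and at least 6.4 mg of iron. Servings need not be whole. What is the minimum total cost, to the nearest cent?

An LP optimum is at a vertex; with two nutrient constraints at most two foods are used. Check each candidate.
kidney beans only: max(195/53, 6.4/1.8) = 3.679 servings → $1.84.
bell pepper only: max(195/23, 6.4/0.3) = 21.33 servings → $20.27.
orange only: max(195/50, 6.4/0.3) = 21.33 servings → $6.40.
tempeh only: max(195/69, 6.4/2.8) = 2.826 servings → $4.80.
kidney beans + bell pepper with both tight: 3.478 servings and 0.4627 servings → $2.18.
kidney beans + orange with both tight: 3.529 servings and 0.1592 servings → $1.81.
kidney beans + tempeh with both targets exact would need a negative amount; discard.
bell pepper + orange: the both-tight solution has a negative serving — not a feasible corner.
bell pepper + tempeh with both tight: 2.389 servings and 2.03 servings → $5.72.
orange + tempeh with both tight: 0.8751 servings and 2.192 servings → $3.99.
Cheapest feasible corner: $1.81.

$1.81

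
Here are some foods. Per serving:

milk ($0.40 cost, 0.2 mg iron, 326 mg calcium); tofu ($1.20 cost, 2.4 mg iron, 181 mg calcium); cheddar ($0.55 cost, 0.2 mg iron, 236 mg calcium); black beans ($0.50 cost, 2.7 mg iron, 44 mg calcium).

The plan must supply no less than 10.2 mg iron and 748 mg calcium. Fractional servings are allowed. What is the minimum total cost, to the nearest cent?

$2.54

A basic optimal solution has at most two foods positive. Try each food alone and each pair with both targets met exactly.
milk only: max(10.2/0.2, 748/326) = 51 servings → $20.40.
tofu only: max(10.2/2.4, 748/181) = 4.25 servings → $5.10.
cheddar only: max(10.2/0.2, 748/236) = 51 servings → $28.05.
black beans only: max(10.2/2.7, 748/44) = 17 servings → $8.50.
milk + tofu: intersection lies outside the first quadrant.
milk + cheddar with both targets exact would need a negative amount; discard.
milk + black beans with both tight: 1.803 servings and 3.644 servings → $2.54.
tofu + cheddar with both targets exact would need a negative amount; discard.
tofu + black beans with both tight: 4.1 servings and 0.1331 servings → $4.99.
cheddar + black beans with both tight: 2.5 servings and 3.593 servings → $3.17.
The minimum over all feasible corners is $2.54.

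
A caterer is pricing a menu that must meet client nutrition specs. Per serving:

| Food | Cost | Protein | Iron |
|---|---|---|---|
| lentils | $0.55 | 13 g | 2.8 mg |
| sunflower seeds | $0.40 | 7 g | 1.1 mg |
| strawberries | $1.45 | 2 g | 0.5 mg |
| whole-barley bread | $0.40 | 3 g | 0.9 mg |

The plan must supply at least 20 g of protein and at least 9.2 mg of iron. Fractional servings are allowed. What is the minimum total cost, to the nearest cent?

$1.81

With two linear requirements the optimum uses one or two foods; enumerate the corners.
lentils only: max(20/13, 9.2/2.8) = 3.286 servings → $1.81.
sunflower seeds only: max(20/7, 9.2/1.1) = 8.364 servings → $3.35.
strawberries only: max(20/2, 9.2/0.5) = 18.4 servings → $26.68.
whole-barley bread only: max(20/3, 9.2/0.9) = 10.22 servings → $4.09.
lentils + sunflower seeds with both targets exact would need a negative amount; discard.
lentils + strawberries with both targets exact would need a negative amount; discard.
lentils + whole-barley bread: the both-tight solution has a negative serving — not a feasible corner.
sunflower seeds + strawberries with both targets exact would need a negative amount; discard.
sunflower seeds + whole-barley bread: intersection lies outside the first quadrant.
strawberries + whole-barley bread: intersection lies outside the first quadrant.
So the least-cost plan costs $1.81.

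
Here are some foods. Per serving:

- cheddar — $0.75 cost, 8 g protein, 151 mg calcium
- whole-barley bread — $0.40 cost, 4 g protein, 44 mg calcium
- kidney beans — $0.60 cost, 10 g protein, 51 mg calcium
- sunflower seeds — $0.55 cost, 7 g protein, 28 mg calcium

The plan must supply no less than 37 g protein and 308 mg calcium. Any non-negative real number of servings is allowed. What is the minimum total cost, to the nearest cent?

$2.51

For a min-cost LP with two ≥-constraints, a basic feasible solution has at most two positive variables.
cheddar only: max(37/8, 308/151) = 4.625 servings → $3.47.
whole-barley bread only: max(37/4, 308/44) = 9.25 servings → $3.70.
kidney beans only: max(37/10, 308/51) = 6.039 servings → $3.62.
sunflower seeds only: max(37/7, 308/28) = 11 servings → $6.05.
cheddar + whole-barley bread: intersection lies outside the first quadrant.
cheddar + kidney beans with both tight: 1.083 servings and 2.834 servings → $2.51.
cheddar + sunflower seeds with both tight: 1.345 servings and 3.749 servings → $3.07.
whole-barley bread + kidney beans with both tight: 5.055 servings and 1.678 servings → $3.03.
whole-barley bread + sunflower seeds with both tight: 5.714 servings and 2.02 servings → $3.40.
kidney beans + sunflower seeds: the both-tight solution has a negative serving — not a feasible corner.
So the least-cost plan costs $2.51.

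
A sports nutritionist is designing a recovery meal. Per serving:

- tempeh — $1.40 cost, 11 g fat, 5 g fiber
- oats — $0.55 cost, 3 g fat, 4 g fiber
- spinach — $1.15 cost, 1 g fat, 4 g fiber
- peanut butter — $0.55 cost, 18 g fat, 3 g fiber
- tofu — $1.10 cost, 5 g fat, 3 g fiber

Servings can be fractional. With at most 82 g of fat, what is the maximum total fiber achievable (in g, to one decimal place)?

Fiber per g fat: spinach 4, oats 1.333, tofu 0.6, tempeh 0.4545, peanut butter 0.1667.
With no serving limits, spend the whole fat allowance on spinach: 82 g / 1 g × 4 g = 328.0 g.

328.0 g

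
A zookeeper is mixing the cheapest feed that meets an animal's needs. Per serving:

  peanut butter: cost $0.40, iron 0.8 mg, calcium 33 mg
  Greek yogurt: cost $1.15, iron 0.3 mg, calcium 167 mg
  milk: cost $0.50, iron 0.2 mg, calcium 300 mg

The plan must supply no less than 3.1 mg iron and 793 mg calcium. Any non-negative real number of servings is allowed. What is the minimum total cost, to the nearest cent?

$2.46

With two linear requirements the optimum uses one or two foods; enumerate the corners.
peanut butter only: max(3.1/0.8, 793/33) = 24.03 servings → $9.61.
Greek yogurt only: max(3.1/0.3, 793/167) = 10.33 servings → $11.88.
milk only: max(3.1/0.2, 793/300) = 15.5 servings → $7.75.
peanut butter + Greek yogurt with both tight: 2.262 servings and 4.302 servings → $5.85.
peanut butter + milk with both tight: 3.305 servings and 2.28 servings → $2.46.
Greek yogurt + milk with both targets exact would need a negative amount; discard.
Cheapest feasible corner: $2.46.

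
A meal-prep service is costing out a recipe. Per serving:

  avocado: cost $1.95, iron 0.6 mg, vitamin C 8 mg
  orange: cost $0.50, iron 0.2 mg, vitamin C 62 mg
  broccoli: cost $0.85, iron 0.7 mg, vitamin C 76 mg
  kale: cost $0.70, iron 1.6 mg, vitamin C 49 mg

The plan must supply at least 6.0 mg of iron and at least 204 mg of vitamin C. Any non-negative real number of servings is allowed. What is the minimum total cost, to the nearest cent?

$2.77

Check every corner: each single food scaled to meet both minima, and each pair solved so both constraints bind.
avocado only: max(6.0/0.6, 204/8) = 25.5 servings → $49.73.
orange only: max(6.0/0.2, 204/62) = 30 servings → $15.00.
broccoli only: max(6.0/0.7, 204/76) = 8.571 servings → $7.29.
kale only: max(6.0/1.6, 204/49) = 4.163 servings → $2.91.
avocado + orange with both tight: 9.303 servings and 2.09 servings → $19.19.
avocado + broccoli with both tight: 7.83 servings and 1.86 servings → $16.85.
avocado + kale: intersection lies outside the first quadrant.
orange + broccoli: the both-tight solution has a negative serving — not a feasible corner.
orange + kale with both tight: 0.3624 servings and 3.705 servings → $2.77.
broccoli + kale with both tight: 0.3711 servings and 3.588 servings → $2.83.
The minimum over all feasible corners is $2.77.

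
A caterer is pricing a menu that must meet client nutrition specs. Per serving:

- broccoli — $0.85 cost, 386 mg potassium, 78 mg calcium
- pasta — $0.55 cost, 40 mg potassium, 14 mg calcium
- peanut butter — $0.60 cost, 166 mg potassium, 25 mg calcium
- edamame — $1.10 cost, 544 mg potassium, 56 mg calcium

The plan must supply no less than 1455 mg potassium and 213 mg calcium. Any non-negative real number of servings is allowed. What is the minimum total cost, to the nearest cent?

$3.06

Check every corner: each single food scaled to meet both minima, and each pair solved so both constraints bind.
broccoli only: max(1455/386, 213/78) = 3.769 servings → $3.20.
pasta only: max(1455/40, 213/14) = 36.38 servings → $20.01.
peanut butter only: max(1455/166, 213/25) = 8.765 servings → $5.26.
edamame only: max(1455/544, 213/56) = 3.804 servings → $4.18.
broccoli + pasta: the both-tight solution has a negative serving — not a feasible corner.
broccoli + peanut butter with both targets exact would need a negative amount; discard.
broccoli + edamame with both tight: 1.652 servings and 1.502 servings → $3.06.
pasta + peanut butter: intersection lies outside the first quadrant.
pasta + edamame with both tight: 6.397 servings and 2.204 servings → $5.94.
peanut butter + edamame with both tight: 7.991 servings and 0.2363 servings → $5.05.
The minimum over all feasible corners is $3.06.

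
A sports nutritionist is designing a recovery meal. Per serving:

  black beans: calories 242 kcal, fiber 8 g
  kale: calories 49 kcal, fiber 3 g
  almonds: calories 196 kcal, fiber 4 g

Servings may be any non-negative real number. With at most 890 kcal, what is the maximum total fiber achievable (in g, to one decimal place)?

54.5 g

Fiber per kcal: kale 0.06122, black beans 0.03306, almonds 0.02041.
With no serving limits, spend the whole calories allowance on kale: 890 kcal / 49 kcal × 3 g = 54.5 g.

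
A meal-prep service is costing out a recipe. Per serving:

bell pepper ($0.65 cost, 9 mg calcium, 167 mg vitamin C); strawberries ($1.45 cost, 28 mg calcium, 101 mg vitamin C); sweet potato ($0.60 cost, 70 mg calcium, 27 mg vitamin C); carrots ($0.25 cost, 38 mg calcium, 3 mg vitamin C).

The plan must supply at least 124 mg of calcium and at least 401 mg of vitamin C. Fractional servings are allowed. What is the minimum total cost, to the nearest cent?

A basic optimal solution has at most two foods positive. Try each food alone and each pair with both targets met exactly.
bell pepper only: max(124/9, 401/167) = 13.78 servings → $8.96.
strawberries only: max(124/28, 401/101) = 4.429 servings → $6.42.
sweet potato only: max(124/70, 401/27) = 14.85 servings → $8.91.
carrots only: max(124/38, 401/3) = 133.7 servings → $33.42.
bell pepper + strawberries: intersection lies outside the first quadrant.
bell pepper + sweet potato with both tight: 2.16 servings and 1.494 servings → $2.30.
bell pepper + carrots with both tight: 2.353 servings and 2.706 servings → $2.21.
strawberries + sweet potato with both tight: 3.915 servings and 0.2053 servings → $5.80.
strawberries + carrots with both tight: 3.96 servings and 0.3452 servings → $5.83.
sweet potato + carrots: the both-tight solution has a negative serving — not a feasible corner.
So the least-cost plan costs $2.21.

$2.21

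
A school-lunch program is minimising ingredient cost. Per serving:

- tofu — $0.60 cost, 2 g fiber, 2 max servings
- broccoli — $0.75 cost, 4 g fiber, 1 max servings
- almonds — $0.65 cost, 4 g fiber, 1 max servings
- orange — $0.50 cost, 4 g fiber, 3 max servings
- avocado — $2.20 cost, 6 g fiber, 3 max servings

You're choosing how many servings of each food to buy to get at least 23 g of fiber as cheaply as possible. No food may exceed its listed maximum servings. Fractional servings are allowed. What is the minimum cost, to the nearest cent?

$3.80

Cost per g of fiber: orange $0.1250, almonds $0.1625, broccoli $0.1875, tofu $0.3000, avocado $0.3667.
Take 3 servings of orange: +12.0 g fiber for $1.50 (total $1.50, still need 11.0 g).
Take 1 serving of almonds: +4.0 g fiber for $0.65 (total $2.15, still need 7.0 g).
Take 1 serving of broccoli: +4.0 g fiber for $0.75 (total $2.90, still need 3.0 g).
Take 1.5 servings of tofu: +3.0 g fiber for $0.90 (total $3.80, still need 0.0 g).
Greedy by cheapest-per-g is optimal for a single linear constraint, so the minimum cost is $3.80.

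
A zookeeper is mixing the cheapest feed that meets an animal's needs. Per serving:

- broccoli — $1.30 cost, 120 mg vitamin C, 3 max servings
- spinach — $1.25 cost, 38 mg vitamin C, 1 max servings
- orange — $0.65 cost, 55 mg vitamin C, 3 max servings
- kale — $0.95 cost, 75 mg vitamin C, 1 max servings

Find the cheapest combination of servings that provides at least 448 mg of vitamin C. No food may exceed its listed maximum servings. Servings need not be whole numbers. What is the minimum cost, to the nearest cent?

Cost per mg of vitamin C: broccoli $0.0108, orange $0.0118, kale $0.0127, spinach $0.0329.
Take 3 servings of broccoli: +360.0 mg vitamin C for $3.90 (total $3.90, still need 88.0 mg).
Take 1.6 servings of orange: +88.0 mg vitamin C for $1.04 (total $4.94, still need 0.0 mg).
Filling from the cheapest source first is optimal under one linear minimum: $4.94.

$4.94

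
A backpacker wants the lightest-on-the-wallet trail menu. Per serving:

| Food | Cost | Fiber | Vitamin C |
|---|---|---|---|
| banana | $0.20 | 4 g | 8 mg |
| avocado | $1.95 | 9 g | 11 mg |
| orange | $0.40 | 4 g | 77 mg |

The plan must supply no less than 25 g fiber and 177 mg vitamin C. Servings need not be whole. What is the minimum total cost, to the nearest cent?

$1.62

At the optimum either one food covers both requirements or two foods hit both targets exactly; no other combination can be cheaper.
banana only: max(25/4, 177/8) = 22.12 servings → $4.42.
avocado only: max(25/9, 177/11) = 16.09 servings → $31.38.
orange only: max(25/4, 177/77) = 6.25 servings → $2.50.
banana + avocado with both targets exact would need a negative amount; discard.
banana + orange with both tight: 4.409 servings and 1.841 servings → $1.62.
avocado + orange with both tight: 1.875 servings and 2.031 servings → $4.47.
So the least-cost plan costs $1.62.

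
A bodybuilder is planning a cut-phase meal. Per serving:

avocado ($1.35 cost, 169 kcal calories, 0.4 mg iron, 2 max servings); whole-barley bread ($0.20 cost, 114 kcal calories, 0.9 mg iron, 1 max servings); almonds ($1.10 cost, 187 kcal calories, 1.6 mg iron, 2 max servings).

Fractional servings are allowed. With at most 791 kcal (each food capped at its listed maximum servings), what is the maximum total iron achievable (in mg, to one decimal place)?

Iron per kcal: almonds 0.008556, whole-barley bread 0.007895, avocado 0.002367.
Take 2 servings of almonds: uses 374 kcal, +3.2 mg iron (running total 3.2 mg).
Take 1 serving of whole-barley bread: uses 114 kcal, +0.9 mg iron (running total 4.1 mg).
Take 1.793 servings of avocado: uses 303 kcal, +0.7 mg iron (running total 4.8 mg).
Filling greedily by iron-per-kcal is optimal for one linear limit, giving 4.8 mg.

4.8 mg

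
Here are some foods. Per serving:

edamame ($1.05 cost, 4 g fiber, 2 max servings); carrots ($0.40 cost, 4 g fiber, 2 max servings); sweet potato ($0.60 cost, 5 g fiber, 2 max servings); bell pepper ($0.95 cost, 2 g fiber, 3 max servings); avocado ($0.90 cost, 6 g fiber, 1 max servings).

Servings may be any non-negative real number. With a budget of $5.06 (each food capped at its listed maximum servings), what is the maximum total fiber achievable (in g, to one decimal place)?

Fiber per dollar: carrots 10, sweet potato 8.333, avocado 6.667, edamame 3.81, bell pepper 2.105.
Take 2 servings of carrots: spends $0.80, +8.0 g fiber (running total 8.0 g).
Take 2 servings of sweet potato: spends $1.20, +10.0 g fiber (running total 18.0 g).
Take 1 serving of avocado: spends $0.90, +6.0 g fiber (running total 24.0 g).
Take 2 servings of edamame: spends $2.10, +8.0 g fiber (running total 32.0 g).
Take 0.06316 servings of bell pepper: spends $0.06, +0.1 g fiber (running total 32.1 g).
Filling greedily by fiber-per-dollar is optimal for one linear limit, giving 32.1 g.

32.1 g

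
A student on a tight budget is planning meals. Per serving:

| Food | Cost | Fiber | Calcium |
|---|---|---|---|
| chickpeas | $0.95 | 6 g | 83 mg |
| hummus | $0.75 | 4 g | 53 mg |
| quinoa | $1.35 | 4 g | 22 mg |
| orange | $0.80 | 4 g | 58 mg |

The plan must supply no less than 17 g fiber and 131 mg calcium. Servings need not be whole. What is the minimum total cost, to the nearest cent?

Minimising a linear cost over {fiber ≥ 17, calcium ≥ 131, servings ≥ 0} — the optimum is at a vertex, using one or two foods.
chickpeas only: max(17/6, 131/83) = 2.833 servings → $2.69.
hummus only: max(17/4, 131/53) = 4.25 servings → $3.19.
quinoa only: max(17/4, 131/22) = 5.955 servings → $8.04.
orange only: max(17/4, 131/58) = 4.25 servings → $3.40.
chickpeas + hummus: the both-tight solution has a negative serving — not a feasible corner.
chickpeas + quinoa with both tight: 0.75 servings and 3.125 servings → $4.93.
chickpeas + orange: the both-tight solution has a negative serving — not a feasible corner.
hummus + quinoa with both tight: 1.21 servings and 3.04 servings → $5.01.
hummus + orange: the both-tight solution has a negative serving — not a feasible corner.
quinoa + orange with both tight: 3.208 servings and 1.042 servings → $5.16.
Cheapest feasible corner: $2.69.

$2.69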